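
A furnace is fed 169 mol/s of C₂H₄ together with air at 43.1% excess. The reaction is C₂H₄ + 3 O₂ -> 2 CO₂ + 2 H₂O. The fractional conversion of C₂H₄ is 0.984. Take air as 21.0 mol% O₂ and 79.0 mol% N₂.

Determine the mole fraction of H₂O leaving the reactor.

Stoichiometric O₂ = 3 × 169 = 507 mol/s; O₂ fed = 507 × 1.431 = 725.5 mol/s.
N₂ fed = 725.5 × 79/21 = 2729 mol/s.
Fuel reacted = 0.984 × 169 → ξ = 166.3 mol/s.
Outlet (n = n₀ + ν ξ):
  C₂H₄: 169 − 1(166.3) = 2.704
  O₂: 725.5 − 3(166.3) = 226.6
  N₂: 2729 (inert)
  CO₂: 0 + 2(166.3) = 332.6
  H₂O: 0 + 2(166.3) = 332.6
Total out = 3624 mol/s; y_H₂O = 332.6 / 3624 = 0.09178.

0.0918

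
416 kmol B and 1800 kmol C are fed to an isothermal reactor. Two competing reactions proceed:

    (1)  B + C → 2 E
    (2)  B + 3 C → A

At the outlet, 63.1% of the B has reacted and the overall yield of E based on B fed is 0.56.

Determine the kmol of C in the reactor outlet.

1250 kmol

Yield of E: 2ξ₁ / 416 = 0.56 → ξ₁ = 116.5 kmol.
Conversion of B: 1ξ₁ + 1ξ₂ = 0.631 × 416 = 262.5 → ξ₂ = 146 kmol.
Outlet amounts (n = n₀ + Σ ν·ξ):
  B: 416 − 1(116.5) − 1(146) = 153.5
  C: 1800 − 1(116.5) − 3(146) = 1245
  E: 0 + 2(116.5) = 233
  A: 0 + 1(146) = 146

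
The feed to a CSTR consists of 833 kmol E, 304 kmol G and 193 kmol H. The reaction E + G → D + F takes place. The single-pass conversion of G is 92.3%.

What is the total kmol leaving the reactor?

1330 kmol

G reacted = 0.923 × 304 = 280.6 kmol; ν_G = −1, so ξ = 280.6/1 = 280.6 kmol.
Outlet amounts (n = n₀ + ν ξ):
  E: 833 − 1(280.6) = 552.4
  G: 304 − 1(280.6) = 23.41
  D: 0 + 1(280.6) = 280.6
  F: 0 + 1(280.6) = 280.6
  H: 193 (inert)
Total out = 552.4 + 23.41 + 280.6 + 280.6 + 193 = 1330 kmol.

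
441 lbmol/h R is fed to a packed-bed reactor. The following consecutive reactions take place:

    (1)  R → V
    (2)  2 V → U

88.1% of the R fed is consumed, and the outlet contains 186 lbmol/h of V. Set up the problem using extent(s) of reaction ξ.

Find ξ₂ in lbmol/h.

ξ₂ = 101 lbmol/h

Conversion of R: R consumed = 1ξ₁ = 0.881 × 441 → ξ₁ = 388.5 lbmol/h.
V balance: n_V = 0 + 1ξ₁ − 2ξ₂ = 186 → ξ₂ = (1·388.5 − 186)/2 = 101.3 lbmol/h.
Outlet amounts (n = n₀ + Σ ν·ξ):
  R: 441 − 1(388.5) = 52.48
  V: 0 + 1(388.5) − 2(101.3) = 186
  U: 0 + 1(101.3) = 101.3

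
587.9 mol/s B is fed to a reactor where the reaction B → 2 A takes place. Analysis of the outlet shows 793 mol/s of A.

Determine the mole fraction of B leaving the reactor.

0.194

For A: n = n₀ + 2ξ → 793 = 0 + 2ξ, giving ξ = 396.5 mol/s.
Outlet amounts (n = n₀ + ν ξ):
  B: 587.9 − 1(396.5) = 191.4
  A: 0 + 2(396.5) = 793
Total out = 984.4 mol/s; y_B = 191.4 / 984.4 = 0.1944.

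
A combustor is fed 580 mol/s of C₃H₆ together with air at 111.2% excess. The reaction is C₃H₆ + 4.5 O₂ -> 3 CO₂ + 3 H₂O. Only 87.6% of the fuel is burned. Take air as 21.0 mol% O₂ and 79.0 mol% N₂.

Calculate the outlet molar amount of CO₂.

1520 mol/s

Stoichiometric O₂ = 4.5 × 580 = 2610 mol/s; O₂ fed = 2610 × 2.112 = 5512 mol/s.
N₂ fed = 5512 × 79/21 = 20740 mol/s.
Fuel reacted = 0.876 × 580 → ξ = 508.1 mol/s.
Outlet (n = n₀ + ν ξ):
  C₃H₆: 580 − 1(508.1) = 71.92
  O₂: 5512 − 4.5(508.1) = 3226
  N₂: 20740 (inert)
  CO₂: 0 + 3(508.1) = 1524
  H₂O: 0 + 3(508.1) = 1524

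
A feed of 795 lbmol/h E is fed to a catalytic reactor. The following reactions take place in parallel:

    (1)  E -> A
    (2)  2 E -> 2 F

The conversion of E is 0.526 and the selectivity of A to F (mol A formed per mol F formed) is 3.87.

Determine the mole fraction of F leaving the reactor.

0.108

Conversion of E: E consumed = 0.526 × 795 = 418.2 lbmol/h = 1ξ₁ + 2ξ₂.
Selectivity: 1ξ₁ / (2ξ₂) = 3.87 → ξ₁ = 7.74 ξ₂.
Substitute: (1·7.74 + 2) ξ₂ = 418.2 → ξ₂ = 42.93 lbmol/h, ξ₁ = 332.3 lbmol/h.
Outlet amounts (n = n₀ + Σ ν·ξ):
  E: 795 − 1(332.3) − 2(42.93) = 376.8
  A: 0 + 1(332.3) = 332.3
  F: 0 + 2(42.93) = 85.87
Total out = 795 lbmol/h; y_F = 85.87 / 795 = 0.108.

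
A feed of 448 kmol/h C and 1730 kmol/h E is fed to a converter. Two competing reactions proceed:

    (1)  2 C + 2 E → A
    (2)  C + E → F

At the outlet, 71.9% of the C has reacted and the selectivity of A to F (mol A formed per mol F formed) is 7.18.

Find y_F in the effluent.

0.0123

Conversion of C: C consumed = 0.719 × 448 = 322.1 kmol/h = 2ξ₁ + 1ξ₂.
Selectivity: 1ξ₁ / (1ξ₂) = 7.18 → ξ₁ = 7.18 ξ₂.
Substitute: (2·7.18 + 1) ξ₂ = 322.1 → ξ₂ = 20.97 kmol/h, ξ₁ = 150.6 kmol/h.
Outlet amounts (n = n₀ + Σ ν·ξ):
  C: 448 − 2(150.6) − 1(20.97) = 125.9
  E: 1730 − 2(150.6) − 1(20.97) = 1408
  A: 0 + 1(150.6) = 150.6
  F: 0 + 1(20.97) = 20.97
Total out = 1705 kmol/h; y_F = 20.97 / 1705 = 0.0123.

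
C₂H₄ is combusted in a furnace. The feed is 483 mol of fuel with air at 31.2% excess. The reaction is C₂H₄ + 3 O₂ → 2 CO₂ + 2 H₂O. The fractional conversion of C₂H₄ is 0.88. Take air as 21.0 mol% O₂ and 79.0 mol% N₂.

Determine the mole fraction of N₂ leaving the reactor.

0.75

Stoichiometric O₂ = 3 × 483 = 1449 mol; O₂ fed = 1449 × 1.312 = 1901 mol.
N₂ fed = 1901 × 79/21 = 7152 mol.
Fuel reacted = 0.88 × 483 → ξ = 425 mol.
Outlet (n = n₀ + ν ξ):
  C₂H₄: 483 − 1(425) = 57.96
  O₂: 1901 − 3(425) = 626
  N₂: 7152 (inert)
  CO₂: 0 + 2(425) = 850.1
  H₂O: 0 + 2(425) = 850.1
Total out = 9536 mol; y_N₂ = 7152 / 9536 = 0.75.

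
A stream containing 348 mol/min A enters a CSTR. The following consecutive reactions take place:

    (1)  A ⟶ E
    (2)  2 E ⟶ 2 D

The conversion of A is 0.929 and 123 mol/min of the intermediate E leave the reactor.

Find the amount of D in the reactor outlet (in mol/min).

Conversion of A: A consumed = 1ξ₁ = 0.929 × 348 → ξ₁ = 323.3 mol/min.
E balance: n_E = 0 + 1ξ₁ − 2ξ₂ = 123 → ξ₂ = (1·323.3 − 123)/2 = 100.1 mol/min.
Outlet amounts (n = n₀ + Σ ν·ξ):
  A: 348 − 1(323.3) = 24.71
  E: 0 + 1(323.3) − 2(100.1) = 123
  D: 0 + 2(100.1) = 200.3

200 mol/min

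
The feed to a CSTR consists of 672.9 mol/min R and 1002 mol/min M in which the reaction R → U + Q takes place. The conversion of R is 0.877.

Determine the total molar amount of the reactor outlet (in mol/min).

R reacted = 0.877 × 672.9 = 590.1 mol/min; ν_R = −1, so ξ = 590.1/1 = 590.1 mol/min.
Outlet amounts (n = n₀ + ν ξ):
  R: 672.9 − 1(590.1) = 82.77
  U: 0 + 1(590.1) = 590.1
  Q: 0 + 1(590.1) = 590.1
  M: 1002 (inert)
Total out = 82.77 + 590.1 + 590.1 + 1002 = 2265 mol/min.

2270 mol/min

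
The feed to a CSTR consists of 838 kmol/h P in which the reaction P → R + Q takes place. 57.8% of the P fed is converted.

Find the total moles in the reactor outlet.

1320 kmol/h

P reacted = 0.578 × 838 = 484.4 kmol/h; ν_P = −1, so ξ = 484.4/1 = 484.4 kmol/h.
Outlet amounts (n = n₀ + ν ξ):
  P: 838 − 1(484.4) = 353.6
  R: 0 + 1(484.4) = 484.4
  Q: 0 + 1(484.4) = 484.4
Total out = 353.6 + 484.4 + 484.4 = 1322 kmol/h.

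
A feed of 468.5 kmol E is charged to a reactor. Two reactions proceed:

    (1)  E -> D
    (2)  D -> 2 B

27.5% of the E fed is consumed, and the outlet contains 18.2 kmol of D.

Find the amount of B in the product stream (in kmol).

221 kmol

Conversion of E: E consumed = 1ξ₁ = 0.275 × 468.5 → ξ₁ = 128.8 kmol.
D balance: n_D = 0 + 1ξ₁ − 1ξ₂ = 18.2 → ξ₂ = (1·128.8 − 18.2)/1 = 110.6 kmol.
Outlet amounts (n = n₀ + Σ ν·ξ):
  E: 468.5 − 1(128.8) = 339.7
  D: 0 + 1(128.8) − 1(110.6) = 18.2
  B: 0 + 2(110.6) = 221.3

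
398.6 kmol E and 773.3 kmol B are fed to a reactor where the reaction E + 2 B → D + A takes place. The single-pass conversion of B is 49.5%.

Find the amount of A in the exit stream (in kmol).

191 kmol

B reacted = 0.495 × 773.3 = 382.8 kmol; ν_B = −2, so ξ = 382.8/2 = 191.4 kmol.
Outlet amounts (n = n₀ + ν ξ):
  E: 398.6 − 1(191.4) = 207.2
  B: 773.3 − 2(191.4) = 390.5
  D: 0 + 1(191.4) = 191.4
  A: 0 + 1(191.4) = 191.4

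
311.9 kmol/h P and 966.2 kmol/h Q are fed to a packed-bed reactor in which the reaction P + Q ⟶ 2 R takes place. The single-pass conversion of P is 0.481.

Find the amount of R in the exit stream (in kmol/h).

300 kmol/h

P reacted = 0.481 × 311.9 = 150 kmol/h; ν_P = −1, so ξ = 150/1 = 150 kmol/h.
Outlet amounts (n = n₀ + ν ξ):
  P: 311.9 − 1(150) = 161.9
  Q: 966.2 − 1(150) = 816.2
  R: 0 + 2(150) = 300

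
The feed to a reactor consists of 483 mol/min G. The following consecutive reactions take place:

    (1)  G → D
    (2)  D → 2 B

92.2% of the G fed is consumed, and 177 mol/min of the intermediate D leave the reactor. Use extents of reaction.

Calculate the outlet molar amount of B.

Conversion of G: G consumed = 1ξ₁ = 0.922 × 483 → ξ₁ = 445.3 mol/min.
D balance: n_D = 0 + 1ξ₁ − 1ξ₂ = 177 → ξ₂ = (1·445.3 − 177)/1 = 268.3 mol/min.
Outlet amounts (n = n₀ + Σ ν·ξ):
  G: 483 − 1(445.3) = 37.67
  D: 0 + 1(445.3) − 1(268.3) = 177
  B: 0 + 2(268.3) = 536.7

537 mol/min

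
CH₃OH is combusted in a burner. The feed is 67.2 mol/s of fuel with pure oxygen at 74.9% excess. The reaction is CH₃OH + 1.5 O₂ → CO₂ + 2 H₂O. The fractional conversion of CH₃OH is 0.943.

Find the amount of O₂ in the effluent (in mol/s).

Stoichiometric O₂ = 1.5 × 67.2 = 100.8 mol/s; O₂ fed = 100.8 × 1.749 = 176.3 mol/s.
Fuel reacted = 0.943 × 67.2 → ξ = 63.37 mol/s.
Outlet (n = n₀ + ν ξ):
  CH₃OH: 67.2 − 1(63.37) = 3.83
  O₂: 176.3 − 1.5(63.37) = 81.24
  CO₂: 0 + 1(63.37) = 63.37
  H₂O: 0 + 2(63.37) = 126.7

81.2 mol/s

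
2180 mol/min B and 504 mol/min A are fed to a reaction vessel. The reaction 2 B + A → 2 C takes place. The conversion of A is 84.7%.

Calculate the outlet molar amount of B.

1330 mol/min

A reacted = 0.847 × 504 = 426.9 mol/min; ν_A = −1, so ξ = 426.9/1 = 426.9 mol/min.
Outlet amounts (n = n₀ + ν ξ):
  B: 2180 − 2(426.9) = 1326
  A: 504 − 1(426.9) = 77.11
  C: 0 + 2(426.9) = 853.8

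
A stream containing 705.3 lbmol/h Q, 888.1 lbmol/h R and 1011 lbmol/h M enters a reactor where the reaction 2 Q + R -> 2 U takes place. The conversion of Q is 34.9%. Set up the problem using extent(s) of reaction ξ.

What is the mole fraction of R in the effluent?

Q reacted = 0.349 × 705.3 = 246.1 lbmol/h; ν_Q = −2, so ξ = 246.1/2 = 123.1 lbmol/h.
Outlet amounts (n = n₀ + ν ξ):
  Q: 705.3 − 2(123.1) = 459.2
  R: 888.1 − 1(123.1) = 765
  U: 0 + 2(123.1) = 246.1
  M: 1011 (inert)
Total out = 2481 lbmol/h; y_R = 765 / 2481 = 0.3083.

0.308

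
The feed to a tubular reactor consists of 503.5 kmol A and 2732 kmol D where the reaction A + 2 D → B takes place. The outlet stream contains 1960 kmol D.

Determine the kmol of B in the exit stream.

For D: n = n₀ − 2ξ → 1960 = 2732 − 2ξ, giving ξ = 386 kmol.
Outlet amounts (n = n₀ + ν ξ):
  A: 503.5 − 1(386) = 117.5
  D: 2732 − 2(386) = 1960
  B: 0 + 1(386) = 386

386 kmol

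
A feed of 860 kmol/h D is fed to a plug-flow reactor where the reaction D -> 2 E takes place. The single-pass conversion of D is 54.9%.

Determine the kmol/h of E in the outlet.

D reacted = 0.549 × 860 = 472.1 kmol/h; ν_D = −1, so ξ = 472.1/1 = 472.1 kmol/h.
Outlet amounts (n = n₀ + ν ξ):
  D: 860 − 1(472.1) = 387.9
  E: 0 + 2(472.1) = 944.3

944 kmol/h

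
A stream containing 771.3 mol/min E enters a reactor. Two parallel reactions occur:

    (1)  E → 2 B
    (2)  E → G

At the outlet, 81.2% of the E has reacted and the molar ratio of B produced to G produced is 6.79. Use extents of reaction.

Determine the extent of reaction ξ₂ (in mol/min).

Conversion of E: E consumed = 0.812 × 771.3 = 626.3 mol/min = 1ξ₁ + 1ξ₂.
Selectivity: 2ξ₁ / (1ξ₂) = 6.79 → ξ₁ = 3.395 ξ₂.
Substitute: (1·3.395 + 1) ξ₂ = 626.3 → ξ₂ = 142.5 mol/min, ξ₁ = 483.8 mol/min.
Outlet amounts (n = n₀ + Σ ν·ξ):
  E: 771.3 − 1(483.8) − 1(142.5) = 145
  B: 0 + 2(483.8) = 967.6
  G: 0 + 1(142.5) = 142.5

ξ₂ = 143 mol/min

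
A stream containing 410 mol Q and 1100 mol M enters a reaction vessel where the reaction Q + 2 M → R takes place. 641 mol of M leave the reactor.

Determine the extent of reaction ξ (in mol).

ξ = 230 mol

For M: n = n₀ − 2ξ → 641 = 1100 − 2ξ, giving ξ = 229.5 mol.
Outlet amounts (n = n₀ + ν ξ):
  Q: 410 − 1(229.5) = 180.5
  M: 1100 − 2(229.5) = 641
  R: 0 + 1(229.5) = 229.5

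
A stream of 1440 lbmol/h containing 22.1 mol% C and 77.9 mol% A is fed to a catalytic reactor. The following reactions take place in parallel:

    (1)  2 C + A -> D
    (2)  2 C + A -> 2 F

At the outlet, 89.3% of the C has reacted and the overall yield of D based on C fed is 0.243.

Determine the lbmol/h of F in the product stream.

130 lbmol/h

Yield of D: 1ξ₁ / 318.2 = 0.243 → ξ₁ = 77.33 lbmol/h.
Conversion of C: 2ξ₁ + 2ξ₂ = 0.893 × 318.2 = 284.2 → ξ₂ = 64.76 lbmol/h.
Outlet amounts (n = n₀ + Σ ν·ξ):
  C: 318.2 − 2(77.33) − 2(64.76) = 34.05
  A: 1122 − 1(77.33) − 1(64.76) = 979.7
  D: 0 + 1(77.33) = 77.33
  F: 0 + 2(64.76) = 129.5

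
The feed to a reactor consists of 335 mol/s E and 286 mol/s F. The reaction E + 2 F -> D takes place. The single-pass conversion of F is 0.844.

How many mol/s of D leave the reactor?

F reacted = 0.844 × 286 = 241.4 mol/s; ν_F = −2, so ξ = 241.4/2 = 120.7 mol/s.
Outlet amounts (n = n₀ + ν ξ):
  E: 335 − 1(120.7) = 214.3
  F: 286 − 2(120.7) = 44.62
  D: 0 + 1(120.7) = 120.7

121 mol/s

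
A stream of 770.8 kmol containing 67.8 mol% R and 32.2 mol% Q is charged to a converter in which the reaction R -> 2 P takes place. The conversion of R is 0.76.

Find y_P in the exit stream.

R reacted = 0.76 × 522.6 = 397.2 kmol; ν_R = −1, so ξ = 397.2/1 = 397.2 kmol.
Outlet amounts (n = n₀ + ν ξ):
  R: 522.6 − 1(397.2) = 125.4
  P: 0 + 2(397.2) = 794.4
  Q: 248.2 (inert)
Total out = 1168 kmol; y_P = 794.4 / 1168 = 0.6801.

0.68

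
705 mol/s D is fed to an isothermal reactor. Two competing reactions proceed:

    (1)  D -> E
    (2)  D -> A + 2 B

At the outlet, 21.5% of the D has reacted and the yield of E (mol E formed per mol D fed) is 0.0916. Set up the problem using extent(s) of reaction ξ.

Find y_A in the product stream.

0.099

Yield of E: 1ξ₁ / 705 = 0.0916 → ξ₁ = 64.58 mol/s.
Conversion of D: 1ξ₁ + 1ξ₂ = 0.215 × 705 = 151.6 → ξ₂ = 87 mol/s.
Outlet amounts (n = n₀ + Σ ν·ξ):
  D: 705 − 1(64.58) − 1(87) = 553.4
  E: 0 + 1(64.58) = 64.58
  A: 0 + 1(87) = 87
  B: 0 + 2(87) = 174
Total out = 879 mol/s; y_A = 87 / 879 = 0.09897.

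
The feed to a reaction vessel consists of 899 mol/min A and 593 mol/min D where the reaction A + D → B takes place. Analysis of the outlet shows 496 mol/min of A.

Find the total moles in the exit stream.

1090 mol/min

For A: n = n₀ − 1ξ → 496 = 899 − 1ξ, giving ξ = 403 mol/min.
Outlet amounts (n = n₀ + ν ξ):
  A: 899 − 1(403) = 496
  D: 593 − 1(403) = 190
  B: 0 + 1(403) = 403
Total out = 496 + 190 + 403 = 1089 mol/min.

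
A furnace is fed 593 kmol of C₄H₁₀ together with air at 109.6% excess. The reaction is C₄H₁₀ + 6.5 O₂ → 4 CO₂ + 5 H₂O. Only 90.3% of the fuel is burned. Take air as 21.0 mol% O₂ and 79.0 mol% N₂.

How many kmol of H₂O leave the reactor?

Stoichiometric O₂ = 6.5 × 593 = 3854 kmol; O₂ fed = 3854 × 2.096 = 8079 kmol.
N₂ fed = 8079 × 79/21 = 30390 kmol.
Fuel reacted = 0.903 × 593 → ξ = 535.5 kmol.
Outlet (n = n₀ + ν ξ):
  C₄H₁₀: 593 − 1(535.5) = 57.52
  O₂: 8079 − 6.5(535.5) = 4598
  N₂: 30390 (inert)
  CO₂: 0 + 4(535.5) = 2142
  H₂O: 0 + 5(535.5) = 2677

2680 kmol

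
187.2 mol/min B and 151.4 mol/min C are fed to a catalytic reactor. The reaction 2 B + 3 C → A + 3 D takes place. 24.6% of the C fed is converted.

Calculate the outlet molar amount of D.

C reacted = 0.246 × 151.4 = 37.24 mol/min; ν_C = −3, so ξ = 37.24/3 = 12.41 mol/min.
Outlet amounts (n = n₀ + ν ξ):
  B: 187.2 − 2(12.41) = 162.4
  C: 151.4 − 3(12.41) = 114.2
  A: 0 + 1(12.41) = 12.41
  D: 0 + 3(12.41) = 37.24

37.2 mol/min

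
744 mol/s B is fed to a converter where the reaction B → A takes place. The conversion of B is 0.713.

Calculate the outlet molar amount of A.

B reacted = 0.713 × 744 = 530.5 mol/s; ν_B = −1, so ξ = 530.5/1 = 530.5 mol/s.
Outlet amounts (n = n₀ + ν ξ):
  B: 744 − 1(530.5) = 213.5
  A: 0 + 1(530.5) = 530.5

530 mol/s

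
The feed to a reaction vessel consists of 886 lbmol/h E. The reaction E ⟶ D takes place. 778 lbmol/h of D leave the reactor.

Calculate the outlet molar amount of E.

108 lbmol/h

For D: n = n₀ + 1ξ → 778 = 0 + 1ξ, giving ξ = 778 lbmol/h.
Outlet amounts (n = n₀ + ν ξ):
  E: 886 − 1(778) = 108
  D: 0 + 1(778) = 778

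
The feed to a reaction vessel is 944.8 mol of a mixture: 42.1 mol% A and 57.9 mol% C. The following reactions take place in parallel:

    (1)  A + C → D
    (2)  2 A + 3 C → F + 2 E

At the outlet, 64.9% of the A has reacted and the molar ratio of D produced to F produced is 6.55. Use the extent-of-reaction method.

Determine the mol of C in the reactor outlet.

259 mol

Conversion of A: A consumed = 0.649 × 397.8 = 258.1 mol = 1ξ₁ + 2ξ₂.
Selectivity: 1ξ₁ / (1ξ₂) = 6.55 → ξ₁ = 6.55 ξ₂.
Substitute: (1·6.55 + 2) ξ₂ = 258.1 → ξ₂ = 30.19 mol, ξ₁ = 197.8 mol.
Outlet amounts (n = n₀ + Σ ν·ξ):
  A: 397.8 − 1(197.8) − 2(30.19) = 139.6
  C: 547 − 1(197.8) − 3(30.19) = 258.7
  D: 0 + 1(197.8) = 197.8
  F: 0 + 1(30.19) = 30.19
  E: 0 + 2(30.19) = 60.39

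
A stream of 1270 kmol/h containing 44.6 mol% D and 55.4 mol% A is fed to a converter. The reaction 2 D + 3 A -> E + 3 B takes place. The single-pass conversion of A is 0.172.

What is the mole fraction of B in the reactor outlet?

0.0984

A reacted = 0.172 × 703.6 = 121 kmol/h; ν_A = −3, so ξ = 121/3 = 40.34 kmol/h.
Outlet amounts (n = n₀ + ν ξ):
  D: 566.4 − 2(40.34) = 485.7
  A: 703.6 − 3(40.34) = 582.6
  E: 0 + 1(40.34) = 40.34
  B: 0 + 3(40.34) = 121
Total out = 1230 kmol/h; y_B = 121 / 1230 = 0.09841.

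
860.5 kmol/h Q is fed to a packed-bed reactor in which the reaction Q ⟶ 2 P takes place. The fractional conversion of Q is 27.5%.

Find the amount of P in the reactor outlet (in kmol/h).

473 kmol/h

Q reacted = 0.275 × 860.5 = 236.6 kmol/h; ν_Q = −1, so ξ = 236.6/1 = 236.6 kmol/h.
Outlet amounts (n = n₀ + ν ξ):
  Q: 860.5 − 1(236.6) = 623.9
  P: 0 + 2(236.6) = 473.3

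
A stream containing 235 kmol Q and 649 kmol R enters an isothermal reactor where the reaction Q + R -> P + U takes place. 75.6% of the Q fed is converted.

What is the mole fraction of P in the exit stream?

0.201

Q reacted = 0.756 × 235 = 177.7 kmol; ν_Q = −1, so ξ = 177.7/1 = 177.7 kmol.
Outlet amounts (n = n₀ + ν ξ):
  Q: 235 − 1(177.7) = 57.34
  R: 649 − 1(177.7) = 471.3
  P: 0 + 1(177.7) = 177.7
  U: 0 + 1(177.7) = 177.7
Total out = 884 kmol; y_P = 177.7 / 884 = 0.201.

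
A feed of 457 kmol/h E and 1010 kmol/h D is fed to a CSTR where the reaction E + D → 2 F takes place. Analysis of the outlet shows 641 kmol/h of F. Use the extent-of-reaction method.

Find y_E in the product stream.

For F: n = n₀ + 2ξ → 641 = 0 + 2ξ, giving ξ = 320.5 kmol/h.
Outlet amounts (n = n₀ + ν ξ):
  E: 457 − 1(320.5) = 136.5
  D: 1010 − 1(320.5) = 689.5
  F: 0 + 2(320.5) = 641
Total out = 1467 kmol/h; y_E = 136.5 / 1467 = 0.09305.

0.093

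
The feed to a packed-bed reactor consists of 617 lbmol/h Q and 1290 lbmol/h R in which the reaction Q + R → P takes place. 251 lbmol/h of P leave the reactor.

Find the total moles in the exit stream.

For P: n = n₀ + 1ξ → 251 = 0 + 1ξ, giving ξ = 251 lbmol/h.
Outlet amounts (n = n₀ + ν ξ):
  Q: 617 − 1(251) = 366
  R: 1290 − 1(251) = 1039
  P: 0 + 1(251) = 251
Total out = 366 + 1039 + 251 = 1656 lbmol/h.

1660 lbmol/h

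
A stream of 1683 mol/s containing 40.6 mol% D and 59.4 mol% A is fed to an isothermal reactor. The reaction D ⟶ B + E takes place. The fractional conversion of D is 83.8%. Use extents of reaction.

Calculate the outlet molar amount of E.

D reacted = 0.838 × 683.3 = 572.6 mol/s; ν_D = −1, so ξ = 572.6/1 = 572.6 mol/s.
Outlet amounts (n = n₀ + ν ξ):
  D: 683.3 − 1(572.6) = 110.7
  B: 0 + 1(572.6) = 572.6
  E: 0 + 1(572.6) = 572.6
  A: 999.7 (inert)

573 mol/s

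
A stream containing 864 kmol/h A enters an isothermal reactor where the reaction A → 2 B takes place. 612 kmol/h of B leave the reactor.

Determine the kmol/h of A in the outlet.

For B: n = n₀ + 2ξ → 612 = 0 + 2ξ, giving ξ = 306 kmol/h.
Outlet amounts (n = n₀ + ν ξ):
  A: 864 − 1(306) = 558
  B: 0 + 2(306) = 612

558 kmol/h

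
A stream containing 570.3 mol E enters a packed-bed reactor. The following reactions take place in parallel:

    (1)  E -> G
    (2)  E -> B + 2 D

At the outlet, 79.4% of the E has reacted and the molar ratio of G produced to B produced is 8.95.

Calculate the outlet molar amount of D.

Conversion of E: E consumed = 0.794 × 570.3 = 452.8 mol = 1ξ₁ + 1ξ₂.
Selectivity: 1ξ₁ / (1ξ₂) = 8.95 → ξ₁ = 8.95 ξ₂.
Substitute: (1·8.95 + 1) ξ₂ = 452.8 → ξ₂ = 45.51 mol, ξ₁ = 407.3 mol.
Outlet amounts (n = n₀ + Σ ν·ξ):
  E: 570.3 − 1(407.3) − 1(45.51) = 117.5
  G: 0 + 1(407.3) = 407.3
  B: 0 + 1(45.51) = 45.51
  D: 0 + 2(45.51) = 91.02

91 mol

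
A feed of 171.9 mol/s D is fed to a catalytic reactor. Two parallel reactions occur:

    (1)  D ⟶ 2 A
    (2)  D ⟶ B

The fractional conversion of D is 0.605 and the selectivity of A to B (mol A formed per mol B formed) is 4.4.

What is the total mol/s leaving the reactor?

243 mol/s

Conversion of D: D consumed = 0.605 × 171.9 = 104 mol/s = 1ξ₁ + 1ξ₂.
Selectivity: 2ξ₁ / (1ξ₂) = 4.4 → ξ₁ = 2.2 ξ₂.
Substitute: (1·2.2 + 1) ξ₂ = 104 → ξ₂ = 32.5 mol/s, ξ₁ = 71.5 mol/s.
Outlet amounts (n = n₀ + Σ ν·ξ):
  D: 171.9 − 1(71.5) − 1(32.5) = 67.9
  A: 0 + 2(71.5) = 143
  B: 0 + 1(32.5) = 32.5
Total out = 67.9 + 143 + 32.5 = 243.4 mol/s.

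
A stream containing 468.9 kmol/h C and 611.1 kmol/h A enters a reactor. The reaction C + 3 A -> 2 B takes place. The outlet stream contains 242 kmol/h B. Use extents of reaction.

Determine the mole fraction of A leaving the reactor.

For B: n = n₀ + 2ξ → 242 = 0 + 2ξ, giving ξ = 121 kmol/h.
Outlet amounts (n = n₀ + ν ξ):
  C: 468.9 − 1(121) = 347.9
  A: 611.1 − 3(121) = 248.1
  B: 0 + 2(121) = 242
Total out = 838 kmol/h; y_A = 248.1 / 838 = 0.2961.

0.296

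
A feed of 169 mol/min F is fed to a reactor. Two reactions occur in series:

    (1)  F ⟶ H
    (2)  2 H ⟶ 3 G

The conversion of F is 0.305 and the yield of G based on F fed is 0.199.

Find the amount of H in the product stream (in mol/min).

29.1 mol/min

Conversion of F: F consumed = 1ξ₁ = 0.305 × 169 → ξ₁ = 51.55 mol/min.
Yield of G: 3ξ₂ / 169 = 0.199 → ξ₂ = 11.21 mol/min.
Outlet amounts (n = n₀ + Σ ν·ξ):
  F: 169 − 1(51.55) = 117.5
  H: 0 + 1(51.55) − 2(11.21) = 29.12
  G: 0 + 3(11.21) = 33.63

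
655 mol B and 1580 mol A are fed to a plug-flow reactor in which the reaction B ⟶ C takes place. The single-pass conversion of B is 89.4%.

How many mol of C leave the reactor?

B reacted = 0.894 × 655 = 585.6 mol; ν_B = −1, so ξ = 585.6/1 = 585.6 mol.
Outlet amounts (n = n₀ + ν ξ):
  B: 655 − 1(585.6) = 69.43
  C: 0 + 1(585.6) = 585.6
  A: 1580 (inert)

586 mol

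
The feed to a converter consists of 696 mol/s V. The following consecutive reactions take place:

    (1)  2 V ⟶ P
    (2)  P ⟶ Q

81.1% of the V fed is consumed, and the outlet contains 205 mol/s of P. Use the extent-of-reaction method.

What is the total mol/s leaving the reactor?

Conversion of V: V consumed = 2ξ₁ = 0.811 × 696 → ξ₁ = 282.2 mol/s.
P balance: n_P = 0 + 1ξ₁ − 1ξ₂ = 205 → ξ₂ = (1·282.2 − 205)/1 = 77.23 mol/s.
Outlet amounts (n = n₀ + Σ ν·ξ):
  V: 696 − 2(282.2) = 131.5
  P: 0 + 1(282.2) − 1(77.23) = 205
  Q: 0 + 1(77.23) = 77.23
Total out = 131.5 + 205 + 77.23 = 413.8 mol/s.

414 mol/s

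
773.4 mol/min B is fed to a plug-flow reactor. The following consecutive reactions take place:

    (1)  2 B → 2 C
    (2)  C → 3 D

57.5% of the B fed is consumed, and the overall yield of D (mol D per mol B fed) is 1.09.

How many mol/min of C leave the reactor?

Conversion of B: B consumed = 2ξ₁ = 0.575 × 773.4 → ξ₁ = 222.4 mol/min.
Yield of D: 3ξ₂ / 773.4 = 1.09 → ξ₂ = 281 mol/min.
Outlet amounts (n = n₀ + Σ ν·ξ):
  B: 773.4 − 2(222.4) = 328.7
  C: 0 + 2(222.4) − 1(281) = 163.7
  D: 0 + 3(281) = 843

164 mol/min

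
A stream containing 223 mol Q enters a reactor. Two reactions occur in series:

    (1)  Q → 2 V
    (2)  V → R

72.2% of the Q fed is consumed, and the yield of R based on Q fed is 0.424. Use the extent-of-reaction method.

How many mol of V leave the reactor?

227 mol

Conversion of Q: Q consumed = 1ξ₁ = 0.722 × 223 → ξ₁ = 161 mol.
Yield of R: 1ξ₂ / 223 = 0.424 → ξ₂ = 94.55 mol.
Outlet amounts (n = n₀ + Σ ν·ξ):
  Q: 223 − 1(161) = 61.99
  V: 0 + 2(161) − 1(94.55) = 227.5
  R: 0 + 1(94.55) = 94.55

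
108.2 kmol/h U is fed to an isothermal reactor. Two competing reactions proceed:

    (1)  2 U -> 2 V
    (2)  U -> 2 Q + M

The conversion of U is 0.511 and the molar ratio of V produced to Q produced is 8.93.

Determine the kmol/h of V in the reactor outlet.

Conversion of U: U consumed = 0.511 × 108.2 = 55.29 kmol/h = 2ξ₁ + 1ξ₂.
Selectivity: 2ξ₁ / (2ξ₂) = 8.93 → ξ₁ = 8.93 ξ₂.
Substitute: (2·8.93 + 1) ξ₂ = 55.29 → ξ₂ = 2.932 kmol/h, ξ₁ = 26.18 kmol/h.
Outlet amounts (n = n₀ + Σ ν·ξ):
  U: 108.2 − 2(26.18) − 1(2.932) = 52.91
  V: 0 + 2(26.18) = 52.36
  Q: 0 + 2(2.932) = 5.863
  M: 0 + 1(2.932) = 2.932

52.4 kmol/h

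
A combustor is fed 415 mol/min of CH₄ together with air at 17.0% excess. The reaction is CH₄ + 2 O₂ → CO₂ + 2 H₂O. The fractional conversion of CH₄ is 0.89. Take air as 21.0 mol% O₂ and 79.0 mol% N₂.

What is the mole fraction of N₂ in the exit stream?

Stoichiometric O₂ = 2 × 415 = 830 mol/min; O₂ fed = 830 × 1.170 = 971.1 mol/min.
N₂ fed = 971.1 × 79/21 = 3653 mol/min.
Fuel reacted = 0.89 × 415 → ξ = 369.4 mol/min.
Outlet (n = n₀ + ν ξ):
  CH₄: 415 − 1(369.4) = 45.65
  O₂: 971.1 − 2(369.4) = 232.4
  N₂: 3653 (inert)
  CO₂: 0 + 1(369.4) = 369.4
  H₂O: 0 + 2(369.4) = 738.7
Total out = 5039 mol/min; y_N₂ = 3653 / 5039 = 0.7249.

0.725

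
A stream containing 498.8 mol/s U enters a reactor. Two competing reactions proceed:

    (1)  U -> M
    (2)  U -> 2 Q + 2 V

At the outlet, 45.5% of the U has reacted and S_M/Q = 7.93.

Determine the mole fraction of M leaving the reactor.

Conversion of U: U consumed = 0.455 × 498.8 = 227 mol/s = 1ξ₁ + 1ξ₂.
Selectivity: 1ξ₁ / (2ξ₂) = 7.93 → ξ₁ = 15.86 ξ₂.
Substitute: (1·15.86 + 1) ξ₂ = 227 → ξ₂ = 13.46 mol/s, ξ₁ = 213.5 mol/s.
Outlet amounts (n = n₀ + Σ ν·ξ):
  U: 498.8 − 1(213.5) − 1(13.46) = 271.8
  M: 0 + 1(213.5) = 213.5
  Q: 0 + 2(13.46) = 26.92
  V: 0 + 2(13.46) = 26.92
Total out = 539.2 mol/s; y_M = 213.5 / 539.2 = 0.396.

0.396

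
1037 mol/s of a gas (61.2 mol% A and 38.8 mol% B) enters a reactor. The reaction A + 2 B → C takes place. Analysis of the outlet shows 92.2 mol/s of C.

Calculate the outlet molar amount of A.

For C: n = n₀ + 1ξ → 92.2 = 0 + 1ξ, giving ξ = 92.2 mol/s.
Outlet amounts (n = n₀ + ν ξ):
  A: 634.6 − 1(92.2) = 542.4
  B: 402.4 − 2(92.2) = 218
  C: 0 + 1(92.2) = 92.2

542 mol/s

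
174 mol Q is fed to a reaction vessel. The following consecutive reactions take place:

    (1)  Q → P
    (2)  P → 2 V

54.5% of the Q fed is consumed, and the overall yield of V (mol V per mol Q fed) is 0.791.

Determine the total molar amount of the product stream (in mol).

243 mol

Conversion of Q: Q consumed = 1ξ₁ = 0.545 × 174 → ξ₁ = 94.83 mol.
Yield of V: 2ξ₂ / 174 = 0.791 → ξ₂ = 68.82 mol.
Outlet amounts (n = n₀ + Σ ν·ξ):
  Q: 174 − 1(94.83) = 79.17
  P: 0 + 1(94.83) − 1(68.82) = 26.01
  V: 0 + 2(68.82) = 137.6
Total out = 79.17 + 26.01 + 137.6 = 242.8 mol.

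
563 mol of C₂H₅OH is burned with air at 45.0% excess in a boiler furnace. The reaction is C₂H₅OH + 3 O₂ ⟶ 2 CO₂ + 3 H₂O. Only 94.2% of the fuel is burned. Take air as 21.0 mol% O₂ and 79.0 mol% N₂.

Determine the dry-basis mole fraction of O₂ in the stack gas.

0.0769

Stoichiometric O₂ = 3 × 563 = 1689 mol; O₂ fed = 1689 × 1.450 = 2449 mol.
N₂ fed = 2449 × 79/21 = 9213 mol.
Fuel reacted = 0.942 × 563 → ξ = 530.3 mol.
Outlet (n = n₀ + ν ξ):
  C₂H₅OH: 563 − 1(530.3) = 32.65
  O₂: 2449 − 3(530.3) = 858
  N₂: 9213 (inert)
  CO₂: 0 + 2(530.3) = 1061
  H₂O: 0 + 3(530.3) = 1591
Dry total = 11160 mol; y_O₂ (dry) = 858 / 11160 = 0.07685.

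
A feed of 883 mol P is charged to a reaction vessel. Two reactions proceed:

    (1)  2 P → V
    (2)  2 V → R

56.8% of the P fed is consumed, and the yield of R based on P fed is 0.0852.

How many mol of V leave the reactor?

Conversion of P: P consumed = 2ξ₁ = 0.568 × 883 → ξ₁ = 250.8 mol.
Yield of R: 1ξ₂ / 883 = 0.0852 → ξ₂ = 75.23 mol.
Outlet amounts (n = n₀ + Σ ν·ξ):
  P: 883 − 2(250.8) = 381.5
  V: 0 + 1(250.8) − 2(75.23) = 100.3
  R: 0 + 1(75.23) = 75.23

100 mol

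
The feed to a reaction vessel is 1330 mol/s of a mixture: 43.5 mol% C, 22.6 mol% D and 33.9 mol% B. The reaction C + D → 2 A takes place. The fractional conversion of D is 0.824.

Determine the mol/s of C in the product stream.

331 mol/s

D reacted = 0.824 × 300.6 = 247.7 mol/s; ν_D = −1, so ξ = 247.7/1 = 247.7 mol/s.
Outlet amounts (n = n₀ + ν ξ):
  C: 578.5 − 1(247.7) = 330.9
  D: 300.6 − 1(247.7) = 52.9
  A: 0 + 2(247.7) = 495.4
  B: 450.9 (inert)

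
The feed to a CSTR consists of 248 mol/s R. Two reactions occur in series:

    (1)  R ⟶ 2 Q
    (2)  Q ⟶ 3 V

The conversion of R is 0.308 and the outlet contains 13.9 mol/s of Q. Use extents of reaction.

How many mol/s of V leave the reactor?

Conversion of R: R consumed = 1ξ₁ = 0.308 × 248 → ξ₁ = 76.38 mol/s.
Q balance: n_Q = 0 + 2ξ₁ − 1ξ₂ = 13.9 → ξ₂ = (2·76.38 − 13.9)/1 = 138.9 mol/s.
Outlet amounts (n = n₀ + Σ ν·ξ):
  R: 248 − 1(76.38) = 171.6
  Q: 0 + 2(76.38) − 1(138.9) = 13.9
  V: 0 + 3(138.9) = 416.6

417 mol/s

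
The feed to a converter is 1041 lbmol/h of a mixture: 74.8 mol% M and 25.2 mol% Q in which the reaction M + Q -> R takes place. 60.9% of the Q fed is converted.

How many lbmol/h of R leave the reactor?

Q reacted = 0.609 × 262.3 = 159.8 lbmol/h; ν_Q = −1, so ξ = 159.8/1 = 159.8 lbmol/h.
Outlet amounts (n = n₀ + ν ξ):
  M: 778.7 − 1(159.8) = 618.9
  Q: 262.3 − 1(159.8) = 102.6
  R: 0 + 1(159.8) = 159.8

160 lbmol/h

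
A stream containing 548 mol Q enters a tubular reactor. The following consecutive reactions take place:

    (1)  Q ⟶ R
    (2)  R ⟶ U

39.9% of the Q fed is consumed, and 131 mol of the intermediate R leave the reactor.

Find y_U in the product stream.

0.16

Conversion of Q: Q consumed = 1ξ₁ = 0.399 × 548 → ξ₁ = 218.7 mol.
R balance: n_R = 0 + 1ξ₁ − 1ξ₂ = 131 → ξ₂ = (1·218.7 − 131)/1 = 87.65 mol.
Outlet amounts (n = n₀ + Σ ν·ξ):
  Q: 548 − 1(218.7) = 329.3
  R: 0 + 1(218.7) − 1(87.65) = 131
  U: 0 + 1(87.65) = 87.65
Total out = 548 mol; y_U = 87.65 / 548 = 0.1599.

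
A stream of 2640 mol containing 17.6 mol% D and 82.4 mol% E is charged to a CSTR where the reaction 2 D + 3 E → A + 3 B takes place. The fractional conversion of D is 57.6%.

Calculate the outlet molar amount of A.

134 mol

D reacted = 0.576 × 464.6 = 267.6 mol; ν_D = −2, so ξ = 267.6/2 = 133.8 mol.
Outlet amounts (n = n₀ + ν ξ):
  D: 464.6 − 2(133.8) = 197
  E: 2175 − 3(133.8) = 1774
  A: 0 + 1(133.8) = 133.8
  B: 0 + 3(133.8) = 401.4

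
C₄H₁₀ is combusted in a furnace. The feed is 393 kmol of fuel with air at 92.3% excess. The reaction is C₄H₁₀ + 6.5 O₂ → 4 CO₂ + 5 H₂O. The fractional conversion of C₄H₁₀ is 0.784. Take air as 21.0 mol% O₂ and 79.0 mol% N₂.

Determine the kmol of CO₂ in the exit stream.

1230 kmol

Stoichiometric O₂ = 6.5 × 393 = 2554 kmol; O₂ fed = 2554 × 1.923 = 4912 kmol.
N₂ fed = 4912 × 79/21 = 18480 kmol.
Fuel reacted = 0.784 × 393 → ξ = 308.1 kmol.
Outlet (n = n₀ + ν ξ):
  C₄H₁₀: 393 − 1(308.1) = 84.89
  O₂: 4912 − 6.5(308.1) = 2910
  N₂: 18480 (inert)
  CO₂: 0 + 4(308.1) = 1232
  H₂O: 0 + 5(308.1) = 1541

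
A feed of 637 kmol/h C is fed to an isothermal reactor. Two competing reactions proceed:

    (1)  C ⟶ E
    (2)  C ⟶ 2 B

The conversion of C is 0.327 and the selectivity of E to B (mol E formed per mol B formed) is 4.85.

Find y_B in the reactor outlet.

Conversion of C: C consumed = 0.327 × 637 = 208.3 kmol/h = 1ξ₁ + 1ξ₂.
Selectivity: 1ξ₁ / (2ξ₂) = 4.85 → ξ₁ = 9.7 ξ₂.
Substitute: (1·9.7 + 1) ξ₂ = 208.3 → ξ₂ = 19.47 kmol/h, ξ₁ = 188.8 kmol/h.
Outlet amounts (n = n₀ + Σ ν·ξ):
  C: 637 − 1(188.8) − 1(19.47) = 428.7
  E: 0 + 1(188.8) = 188.8
  B: 0 + 2(19.47) = 38.93
Total out = 656.5 kmol/h; y_B = 38.93 / 656.5 = 0.05931.

0.0593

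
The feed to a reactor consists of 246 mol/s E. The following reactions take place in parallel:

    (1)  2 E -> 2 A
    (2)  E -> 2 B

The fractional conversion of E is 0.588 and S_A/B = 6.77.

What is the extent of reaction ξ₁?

Conversion of E: E consumed = 0.588 × 246 = 144.6 mol/s = 2ξ₁ + 1ξ₂.
Selectivity: 2ξ₁ / (2ξ₂) = 6.77 → ξ₁ = 6.77 ξ₂.
Substitute: (2·6.77 + 1) ξ₂ = 144.6 → ξ₂ = 9.948 mol/s, ξ₁ = 67.35 mol/s.
Outlet amounts (n = n₀ + Σ ν·ξ):
  E: 246 − 2(67.35) − 1(9.948) = 101.4
  A: 0 + 2(67.35) = 134.7
  B: 0 + 2(9.948) = 19.9

ξ₁ = 67.3 mol/s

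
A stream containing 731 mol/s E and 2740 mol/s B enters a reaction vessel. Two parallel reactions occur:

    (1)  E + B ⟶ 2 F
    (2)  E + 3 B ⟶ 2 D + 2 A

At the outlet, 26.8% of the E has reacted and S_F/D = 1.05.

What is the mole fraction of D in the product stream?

0.0551

Conversion of E: E consumed = 0.268 × 731 = 195.9 mol/s = 1ξ₁ + 1ξ₂.
Selectivity: 2ξ₁ / (2ξ₂) = 1.05 → ξ₁ = 1.05 ξ₂.
Substitute: (1·1.05 + 1) ξ₂ = 195.9 → ξ₂ = 95.56 mol/s, ξ₁ = 100.3 mol/s.
Outlet amounts (n = n₀ + Σ ν·ξ):
  E: 731 − 1(100.3) − 1(95.56) = 535.1
  B: 2740 − 1(100.3) − 3(95.56) = 2353
  F: 0 + 2(100.3) = 200.7
  D: 0 + 2(95.56) = 191.1
  A: 0 + 2(95.56) = 191.1
Total out = 3471 mol/s; y_D = 191.1 / 3471 = 0.05506.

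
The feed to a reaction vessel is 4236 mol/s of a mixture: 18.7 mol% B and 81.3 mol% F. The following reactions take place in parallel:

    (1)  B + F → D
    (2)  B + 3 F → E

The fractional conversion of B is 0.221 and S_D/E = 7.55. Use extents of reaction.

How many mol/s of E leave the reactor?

20.5 mol/s

Conversion of B: B consumed = 0.221 × 792.1 = 175.1 mol/s = 1ξ₁ + 1ξ₂.
Selectivity: 1ξ₁ / (1ξ₂) = 7.55 → ξ₁ = 7.55 ξ₂.
Substitute: (1·7.55 + 1) ξ₂ = 175.1 → ξ₂ = 20.47 mol/s, ξ₁ = 154.6 mol/s.
Outlet amounts (n = n₀ + Σ ν·ξ):
  B: 792.1 − 1(154.6) − 1(20.47) = 617.1
  F: 3444 − 1(154.6) − 3(20.47) = 3228
  D: 0 + 1(154.6) = 154.6
  E: 0 + 1(20.47) = 20.47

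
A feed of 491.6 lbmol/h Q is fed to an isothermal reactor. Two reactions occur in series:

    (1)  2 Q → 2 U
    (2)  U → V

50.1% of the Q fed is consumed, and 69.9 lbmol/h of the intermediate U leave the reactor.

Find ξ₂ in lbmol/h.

Conversion of Q: Q consumed = 2ξ₁ = 0.501 × 491.6 → ξ₁ = 123.1 lbmol/h.
U balance: n_U = 0 + 2ξ₁ − 1ξ₂ = 69.9 → ξ₂ = (2·123.1 − 69.9)/1 = 176.4 lbmol/h.
Outlet amounts (n = n₀ + Σ ν·ξ):
  Q: 491.6 − 2(123.1) = 245.3
  U: 0 + 2(123.1) − 1(176.4) = 69.9
  V: 0 + 1(176.4) = 176.4

ξ₂ = 176 lbmol/h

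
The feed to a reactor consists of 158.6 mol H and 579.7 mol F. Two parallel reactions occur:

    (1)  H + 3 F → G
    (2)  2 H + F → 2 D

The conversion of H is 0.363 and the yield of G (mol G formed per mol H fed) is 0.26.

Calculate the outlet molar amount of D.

Yield of G: 1ξ₁ / 158.6 = 0.26 → ξ₁ = 41.24 mol.
Conversion of H: 1ξ₁ + 2ξ₂ = 0.363 × 158.6 = 57.57 → ξ₂ = 8.168 mol.
Outlet amounts (n = n₀ + Σ ν·ξ):
  H: 158.6 − 1(41.24) − 2(8.168) = 101
  F: 579.7 − 3(41.24) − 1(8.168) = 447.8
  G: 0 + 1(41.24) = 41.24
  D: 0 + 2(8.168) = 16.34

16.3 mol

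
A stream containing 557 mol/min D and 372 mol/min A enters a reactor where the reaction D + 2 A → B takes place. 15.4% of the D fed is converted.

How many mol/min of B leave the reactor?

85.8 mol/min

D reacted = 0.154 × 557 = 85.78 mol/min; ν_D = −1, so ξ = 85.78/1 = 85.78 mol/min.
Outlet amounts (n = n₀ + ν ξ):
  D: 557 − 1(85.78) = 471.2
  A: 372 − 2(85.78) = 200.4
  B: 0 + 1(85.78) = 85.78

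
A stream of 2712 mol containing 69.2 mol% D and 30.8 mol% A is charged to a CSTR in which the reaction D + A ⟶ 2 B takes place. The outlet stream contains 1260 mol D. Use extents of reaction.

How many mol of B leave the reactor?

1230 mol

For D: n = n₀ − 1ξ → 1260 = 1877 − 1ξ, giving ξ = 616.7 mol.
Outlet amounts (n = n₀ + ν ξ):
  D: 1877 − 1(616.7) = 1260
  A: 835.3 − 1(616.7) = 218.6
  B: 0 + 2(616.7) = 1233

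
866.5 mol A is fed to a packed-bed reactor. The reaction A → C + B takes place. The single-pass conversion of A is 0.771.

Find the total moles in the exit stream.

A reacted = 0.771 × 866.5 = 668.1 mol; ν_A = −1, so ξ = 668.1/1 = 668.1 mol.
Outlet amounts (n = n₀ + ν ξ):
  A: 866.5 − 1(668.1) = 198.4
  C: 0 + 1(668.1) = 668.1
  B: 0 + 1(668.1) = 668.1
Total out = 198.4 + 668.1 + 668.1 = 1535 mol.

1530 mol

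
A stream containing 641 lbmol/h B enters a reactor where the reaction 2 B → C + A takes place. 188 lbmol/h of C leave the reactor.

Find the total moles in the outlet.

641 lbmol/h

For C: n = n₀ + 1ξ → 188 = 0 + 1ξ, giving ξ = 188 lbmol/h.
Outlet amounts (n = n₀ + ν ξ):
  B: 641 − 2(188) = 265
  C: 0 + 1(188) = 188
  A: 0 + 1(188) = 188
Total out = 265 + 188 + 188 = 641 lbmol/h.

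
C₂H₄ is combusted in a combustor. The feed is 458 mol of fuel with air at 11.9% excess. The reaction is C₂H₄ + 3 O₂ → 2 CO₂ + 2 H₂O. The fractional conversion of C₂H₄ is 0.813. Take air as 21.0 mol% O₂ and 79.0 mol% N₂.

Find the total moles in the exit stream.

7780 mol

Stoichiometric O₂ = 3 × 458 = 1374 mol; O₂ fed = 1374 × 1.119 = 1538 mol.
N₂ fed = 1538 × 79/21 = 5784 mol.
Fuel reacted = 0.813 × 458 → ξ = 372.4 mol.
Outlet (n = n₀ + ν ξ):
  C₂H₄: 458 − 1(372.4) = 85.65
  O₂: 1538 − 3(372.4) = 420.4
  N₂: 5784 (inert)
  CO₂: 0 + 2(372.4) = 744.7
  H₂O: 0 + 2(372.4) = 744.7
Total out = 85.65 + 420.4 + 5784 + 744.7 + 744.7 = 7779 mol.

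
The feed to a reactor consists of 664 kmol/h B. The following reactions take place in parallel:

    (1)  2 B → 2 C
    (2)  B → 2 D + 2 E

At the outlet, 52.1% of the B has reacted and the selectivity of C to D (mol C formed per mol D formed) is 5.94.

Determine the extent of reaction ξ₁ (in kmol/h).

Conversion of B: B consumed = 0.521 × 664 = 345.9 kmol/h = 2ξ₁ + 1ξ₂.
Selectivity: 2ξ₁ / (2ξ₂) = 5.94 → ξ₁ = 5.94 ξ₂.
Substitute: (2·5.94 + 1) ξ₂ = 345.9 → ξ₂ = 26.86 kmol/h, ξ₁ = 159.5 kmol/h.
Outlet amounts (n = n₀ + Σ ν·ξ):
  B: 664 − 2(159.5) − 1(26.86) = 318.1
  C: 0 + 2(159.5) = 319.1
  D: 0 + 2(26.86) = 53.72
  E: 0 + 2(26.86) = 53.72

ξ₁ = 160 kmol/h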